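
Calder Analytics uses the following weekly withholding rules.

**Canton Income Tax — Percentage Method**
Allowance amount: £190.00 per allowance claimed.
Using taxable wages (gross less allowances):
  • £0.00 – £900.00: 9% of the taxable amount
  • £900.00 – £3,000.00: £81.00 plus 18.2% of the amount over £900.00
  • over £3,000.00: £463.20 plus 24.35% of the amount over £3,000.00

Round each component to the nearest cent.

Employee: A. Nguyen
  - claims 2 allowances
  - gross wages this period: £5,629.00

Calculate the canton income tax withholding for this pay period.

£1,010.83

Canton Income Tax: taxable = £5,629.00 − 2×£190.00 = £5,249.00
  £463.20 + 24.35% × (£5,249.00 − £3,000.00) = £463.20 + 24.35% × £2,249.00 = £1,010.83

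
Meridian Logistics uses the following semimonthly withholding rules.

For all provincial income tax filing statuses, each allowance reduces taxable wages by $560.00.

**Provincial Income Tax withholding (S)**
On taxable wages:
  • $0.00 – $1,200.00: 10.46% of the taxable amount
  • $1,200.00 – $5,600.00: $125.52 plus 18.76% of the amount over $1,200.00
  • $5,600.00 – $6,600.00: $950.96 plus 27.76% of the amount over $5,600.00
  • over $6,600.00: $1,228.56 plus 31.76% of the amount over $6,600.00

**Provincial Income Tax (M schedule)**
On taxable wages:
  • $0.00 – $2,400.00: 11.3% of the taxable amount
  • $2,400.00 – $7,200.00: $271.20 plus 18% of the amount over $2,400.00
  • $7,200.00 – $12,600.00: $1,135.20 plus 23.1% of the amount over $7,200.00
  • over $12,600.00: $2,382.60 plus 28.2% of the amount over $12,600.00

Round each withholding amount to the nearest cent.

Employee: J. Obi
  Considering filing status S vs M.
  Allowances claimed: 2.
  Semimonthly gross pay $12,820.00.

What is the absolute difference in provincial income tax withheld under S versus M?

$673.62

Provincial Income Tax (S): taxable = $12,820.00 − 2×$560.00 = $11,700.00
  $1,228.56 + 31.76% × ($11,700.00 − $6,600.00) = $1,228.56 + 31.76% × $5,100.00 = $2,848.32
Provincial Income Tax (M): taxable = $12,820.00 − 2×$560.00 = $11,700.00
  $1,135.20 + 23.1% × ($11,700.00 − $7,200.00) = $1,135.20 + 23.1% × $4,500.00 = $2,174.70
Difference: |$2,848.32 − $2,174.70| = $673.62 (higher under S)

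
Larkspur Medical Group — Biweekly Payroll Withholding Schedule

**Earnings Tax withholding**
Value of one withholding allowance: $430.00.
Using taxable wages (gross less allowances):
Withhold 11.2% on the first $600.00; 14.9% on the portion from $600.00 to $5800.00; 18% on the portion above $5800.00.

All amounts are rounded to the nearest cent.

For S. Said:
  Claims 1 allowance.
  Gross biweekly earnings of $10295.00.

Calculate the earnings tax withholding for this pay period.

Earnings Tax: taxable = $10295.00 − 1×$430.00 = $9865.00
  $842.00 + 18% × ($9865.00 − $5800.00) = $842.00 + 18% × $4065.00 = $1573.70

$1573.70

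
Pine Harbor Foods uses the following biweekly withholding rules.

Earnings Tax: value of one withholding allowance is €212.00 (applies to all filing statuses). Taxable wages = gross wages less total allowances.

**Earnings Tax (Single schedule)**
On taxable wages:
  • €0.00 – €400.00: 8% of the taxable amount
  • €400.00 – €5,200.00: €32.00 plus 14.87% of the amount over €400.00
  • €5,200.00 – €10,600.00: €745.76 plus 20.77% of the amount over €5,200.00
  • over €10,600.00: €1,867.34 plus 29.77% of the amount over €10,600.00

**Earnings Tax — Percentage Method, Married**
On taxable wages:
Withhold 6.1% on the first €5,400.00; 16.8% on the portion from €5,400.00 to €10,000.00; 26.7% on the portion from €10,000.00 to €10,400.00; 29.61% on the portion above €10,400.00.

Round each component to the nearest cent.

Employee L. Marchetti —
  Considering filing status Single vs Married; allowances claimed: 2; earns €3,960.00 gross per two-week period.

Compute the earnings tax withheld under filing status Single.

€498.32

Earnings Tax (Single): taxable = €3,960.00 − 2×€212.00 = €3,536.00
  €32.00 + 14.87% × (€3,536.00 − €400.00) = €32.00 + 14.87% × €3,136.00 = €498.32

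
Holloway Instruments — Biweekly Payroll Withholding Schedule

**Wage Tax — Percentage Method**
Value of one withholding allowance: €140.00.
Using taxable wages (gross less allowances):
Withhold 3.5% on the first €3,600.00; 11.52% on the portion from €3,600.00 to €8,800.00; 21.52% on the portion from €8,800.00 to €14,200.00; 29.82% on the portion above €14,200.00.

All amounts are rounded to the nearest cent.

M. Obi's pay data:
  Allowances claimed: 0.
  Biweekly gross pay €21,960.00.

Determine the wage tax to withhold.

€4,201.15

Wage Tax: taxable = €21,960.00
  €1,887.12 + 29.82% × (€21,960.00 − €14,200.00) = €1,887.12 + 29.82% × €7,760.00 = €4,201.15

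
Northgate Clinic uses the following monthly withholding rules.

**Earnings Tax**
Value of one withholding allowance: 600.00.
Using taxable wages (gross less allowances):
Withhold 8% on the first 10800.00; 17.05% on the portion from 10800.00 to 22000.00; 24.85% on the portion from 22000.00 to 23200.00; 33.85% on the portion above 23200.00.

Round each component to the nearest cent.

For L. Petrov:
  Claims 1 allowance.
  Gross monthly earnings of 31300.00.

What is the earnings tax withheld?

5610.55

Earnings Tax: taxable = 31300.00 − 1×600.00 = 30700.00
  3071.80 + 33.85% × (30700.00 − 23200.00) = 3071.80 + 33.85% × 7500.00 = 5610.55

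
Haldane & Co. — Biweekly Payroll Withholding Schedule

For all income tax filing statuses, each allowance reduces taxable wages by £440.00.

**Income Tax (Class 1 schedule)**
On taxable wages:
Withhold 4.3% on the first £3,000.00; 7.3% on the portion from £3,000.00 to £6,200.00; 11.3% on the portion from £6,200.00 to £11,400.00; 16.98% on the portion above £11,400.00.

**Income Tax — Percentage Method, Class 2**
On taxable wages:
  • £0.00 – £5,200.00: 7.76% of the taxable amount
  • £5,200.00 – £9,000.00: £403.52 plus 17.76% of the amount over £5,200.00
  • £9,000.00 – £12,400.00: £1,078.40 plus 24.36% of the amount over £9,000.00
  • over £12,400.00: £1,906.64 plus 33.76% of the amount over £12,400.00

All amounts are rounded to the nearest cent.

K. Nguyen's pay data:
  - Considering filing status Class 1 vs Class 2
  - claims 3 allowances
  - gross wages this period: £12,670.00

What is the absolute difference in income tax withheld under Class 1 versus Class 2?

£706.31

Income Tax (Class 1): taxable = £12,670.00 − 3×£440.00 = £11,350.00
  £362.60 + 11.3% × (£11,350.00 − £6,200.00) = £362.60 + 11.3% × £5,150.00 = £944.55
Income Tax (Class 2): taxable = £12,670.00 − 3×£440.00 = £11,350.00
  £1,078.40 + 24.36% × (£11,350.00 − £9,000.00) = £1,078.40 + 24.36% × £2,350.00 = £1,650.86
Difference: |£944.55 − £1,650.86| = £706.31 (higher under Class 2)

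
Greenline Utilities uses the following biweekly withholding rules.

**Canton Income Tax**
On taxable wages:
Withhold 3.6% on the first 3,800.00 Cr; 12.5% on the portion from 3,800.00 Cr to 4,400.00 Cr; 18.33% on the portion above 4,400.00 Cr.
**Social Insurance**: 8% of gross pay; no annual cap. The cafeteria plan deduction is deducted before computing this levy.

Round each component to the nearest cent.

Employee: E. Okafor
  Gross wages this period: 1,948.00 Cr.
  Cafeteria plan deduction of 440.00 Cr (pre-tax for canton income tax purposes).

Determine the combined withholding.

174.93 Cr

Canton Income Tax: taxable = 1,948.00 Cr − 440.00 Cr = 1,508.00 Cr
  3.6% × 1,508.00 Cr = 54.29 Cr
Social Insurance: 8% × 1,508.00 Cr = 120.64 Cr
Total: 54.29 Cr + 120.64 Cr = 174.93 Cr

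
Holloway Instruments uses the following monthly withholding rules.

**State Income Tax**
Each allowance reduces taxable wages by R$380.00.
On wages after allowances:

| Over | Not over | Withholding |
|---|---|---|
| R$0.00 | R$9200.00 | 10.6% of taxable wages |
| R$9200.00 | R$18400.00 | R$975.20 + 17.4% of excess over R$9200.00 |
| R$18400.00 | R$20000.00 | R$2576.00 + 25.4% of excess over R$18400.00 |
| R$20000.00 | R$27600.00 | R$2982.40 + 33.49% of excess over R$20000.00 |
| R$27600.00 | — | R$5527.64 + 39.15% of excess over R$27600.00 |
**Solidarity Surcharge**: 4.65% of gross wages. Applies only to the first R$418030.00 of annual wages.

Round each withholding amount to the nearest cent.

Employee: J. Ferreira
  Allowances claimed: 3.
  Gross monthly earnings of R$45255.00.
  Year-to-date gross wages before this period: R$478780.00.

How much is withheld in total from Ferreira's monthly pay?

State Income Tax: taxable = R$45255.00 − 3×R$380.00 = R$44115.00
  R$5527.64 + 39.15% × (R$44115.00 − R$27600.00) = R$5527.64 + 39.15% × R$16515.00 = R$11993.26
Solidarity Surcharge: YTD R$478780.00 ≥ cap R$418030.00 → R$0.00
Total: R$11993.26 + R$0.00 = R$11993.26

R$11993.26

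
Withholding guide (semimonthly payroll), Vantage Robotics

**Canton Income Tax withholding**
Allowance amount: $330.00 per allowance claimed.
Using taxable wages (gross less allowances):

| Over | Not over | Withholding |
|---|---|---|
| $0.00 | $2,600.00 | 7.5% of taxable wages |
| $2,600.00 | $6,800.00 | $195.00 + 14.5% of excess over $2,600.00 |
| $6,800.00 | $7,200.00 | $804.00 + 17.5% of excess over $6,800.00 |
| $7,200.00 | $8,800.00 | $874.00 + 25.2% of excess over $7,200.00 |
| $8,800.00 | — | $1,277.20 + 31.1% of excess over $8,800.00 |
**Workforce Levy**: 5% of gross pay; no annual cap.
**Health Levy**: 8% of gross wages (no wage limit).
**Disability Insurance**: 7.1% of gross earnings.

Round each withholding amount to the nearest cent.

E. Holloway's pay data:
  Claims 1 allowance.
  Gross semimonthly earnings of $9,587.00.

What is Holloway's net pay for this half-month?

$6,240.68

Canton Income Tax: taxable = $9,587.00 − 1×$330.00 = $9,257.00
  $1,277.20 + 31.1% × ($9,257.00 − $8,800.00) = $1,277.20 + 31.1% × $457.00 = $1,419.33
Workforce Levy: 5% × $9,587.00 = $479.35
Health Levy: 8% × $9,587.00 = $766.96
Disability Insurance: 7.1% × $9,587.00 = $680.68
Total withheld: $1,419.33 + $479.35 + $766.96 + $680.68 = $3,346.32
Net pay: $9,587.00 − $3,346.32 = $6,240.68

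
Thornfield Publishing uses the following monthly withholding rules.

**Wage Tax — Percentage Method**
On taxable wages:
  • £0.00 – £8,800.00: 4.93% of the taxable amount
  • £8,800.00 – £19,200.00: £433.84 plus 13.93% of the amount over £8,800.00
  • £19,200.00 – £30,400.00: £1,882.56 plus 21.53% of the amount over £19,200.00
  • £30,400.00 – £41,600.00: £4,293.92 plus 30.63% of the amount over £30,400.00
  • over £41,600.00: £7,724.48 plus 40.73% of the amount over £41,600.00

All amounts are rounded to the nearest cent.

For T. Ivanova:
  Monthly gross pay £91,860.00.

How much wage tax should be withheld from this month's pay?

£28,195.38

Wage Tax: taxable = £91,860.00
  £7,724.48 + 40.73% × (£91,860.00 − £41,600.00) = £7,724.48 + 40.73% × £50,260.00 = £28,195.38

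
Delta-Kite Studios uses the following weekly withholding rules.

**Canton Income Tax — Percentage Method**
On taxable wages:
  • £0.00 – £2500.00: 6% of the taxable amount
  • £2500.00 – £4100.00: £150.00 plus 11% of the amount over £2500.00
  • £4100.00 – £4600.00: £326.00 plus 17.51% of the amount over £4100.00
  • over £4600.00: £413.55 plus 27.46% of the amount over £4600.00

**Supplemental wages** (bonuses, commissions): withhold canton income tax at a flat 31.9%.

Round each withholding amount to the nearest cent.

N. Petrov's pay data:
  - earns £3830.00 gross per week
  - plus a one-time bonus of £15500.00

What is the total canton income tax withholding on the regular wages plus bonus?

Canton Income Tax: taxable = £3830.00
  £150.00 + 11% × (£3830.00 − £2500.00) = £150.00 + 11% × £1330.00 = £296.30
Supplemental (31.9% flat on bonus): 31.9% × £15500.00 = £4944.50
Total canton income tax: £296.30 + £4944.50 = £5240.80

£5240.80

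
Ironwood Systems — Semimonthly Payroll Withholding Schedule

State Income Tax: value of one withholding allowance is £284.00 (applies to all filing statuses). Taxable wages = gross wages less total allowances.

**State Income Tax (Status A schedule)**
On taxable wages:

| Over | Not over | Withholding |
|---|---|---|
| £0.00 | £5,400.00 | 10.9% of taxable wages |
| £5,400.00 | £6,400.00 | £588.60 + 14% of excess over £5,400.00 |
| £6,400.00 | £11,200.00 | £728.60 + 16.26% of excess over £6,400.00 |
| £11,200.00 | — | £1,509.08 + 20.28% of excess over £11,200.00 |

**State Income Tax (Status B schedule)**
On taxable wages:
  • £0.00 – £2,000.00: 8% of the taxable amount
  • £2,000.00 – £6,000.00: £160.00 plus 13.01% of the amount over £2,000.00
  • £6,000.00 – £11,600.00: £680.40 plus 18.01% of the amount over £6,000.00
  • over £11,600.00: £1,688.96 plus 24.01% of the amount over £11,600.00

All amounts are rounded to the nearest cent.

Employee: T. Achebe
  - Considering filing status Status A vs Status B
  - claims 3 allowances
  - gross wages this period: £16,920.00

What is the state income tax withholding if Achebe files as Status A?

State Income Tax (Status A): taxable = £16,920.00 − 3×£284.00 = £16,068.00
  £1,509.08 + 20.28% × (£16,068.00 − £11,200.00) = £1,509.08 + 20.28% × £4,868.00 = £2,496.31

£2,496.31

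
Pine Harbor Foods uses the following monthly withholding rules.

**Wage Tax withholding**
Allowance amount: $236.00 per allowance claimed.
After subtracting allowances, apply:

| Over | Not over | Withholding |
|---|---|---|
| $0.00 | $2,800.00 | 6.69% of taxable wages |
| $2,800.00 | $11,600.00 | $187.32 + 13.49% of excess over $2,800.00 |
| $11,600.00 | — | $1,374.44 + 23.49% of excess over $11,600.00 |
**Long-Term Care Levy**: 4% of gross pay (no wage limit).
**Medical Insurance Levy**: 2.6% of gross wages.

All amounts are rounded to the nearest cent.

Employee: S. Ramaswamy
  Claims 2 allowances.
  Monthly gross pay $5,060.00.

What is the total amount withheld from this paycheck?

Wage Tax: taxable = $5,060.00 − 2×$236.00 = $4,588.00
  $187.32 + 13.49% × ($4,588.00 − $2,800.00) = $187.32 + 13.49% × $1,788.00 = $428.52
Long-Term Care Levy: 4% × $5,060.00 = $202.40
Medical Insurance Levy: 2.6% × $5,060.00 = $131.56
Total: $428.52 + $202.40 + $131.56 = $762.48

$762.48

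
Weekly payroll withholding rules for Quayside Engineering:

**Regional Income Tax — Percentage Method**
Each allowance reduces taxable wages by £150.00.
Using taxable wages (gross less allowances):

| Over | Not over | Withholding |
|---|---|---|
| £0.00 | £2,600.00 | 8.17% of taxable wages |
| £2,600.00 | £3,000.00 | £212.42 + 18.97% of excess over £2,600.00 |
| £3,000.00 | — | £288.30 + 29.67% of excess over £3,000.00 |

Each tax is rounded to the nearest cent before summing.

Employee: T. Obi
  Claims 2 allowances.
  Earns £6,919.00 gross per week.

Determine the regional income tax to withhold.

£1,362.06

Regional Income Tax: taxable = £6,919.00 − 2×£150.00 = £6,619.00
  £288.30 + 29.67% × (£6,619.00 − £3,000.00) = £288.30 + 29.67% × £3,619.00 = £1,362.06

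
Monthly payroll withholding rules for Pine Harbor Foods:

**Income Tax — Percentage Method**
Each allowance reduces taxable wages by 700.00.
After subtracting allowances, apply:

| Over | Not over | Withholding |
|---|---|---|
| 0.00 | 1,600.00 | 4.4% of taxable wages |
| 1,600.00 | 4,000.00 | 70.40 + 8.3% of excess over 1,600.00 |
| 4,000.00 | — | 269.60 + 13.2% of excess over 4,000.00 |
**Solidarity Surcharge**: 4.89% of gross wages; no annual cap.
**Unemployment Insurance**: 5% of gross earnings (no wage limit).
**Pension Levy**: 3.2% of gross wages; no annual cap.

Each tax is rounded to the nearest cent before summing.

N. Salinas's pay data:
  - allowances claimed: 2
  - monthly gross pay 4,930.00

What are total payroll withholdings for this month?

875.93

Income Tax: taxable = 4,930.00 − 2×700.00 = 3,530.00
  70.40 + 8.3% × (3,530.00 − 1,600.00) = 70.40 + 8.3% × 1,930.00 = 230.59
Solidarity Surcharge: 4.89% × 4,930.00 = 241.08
Unemployment Insurance: 5% × 4,930.00 = 246.50
Pension Levy: 3.2% × 4,930.00 = 157.76
Total: 230.59 + 241.08 + 246.50 + 157.76 = 875.93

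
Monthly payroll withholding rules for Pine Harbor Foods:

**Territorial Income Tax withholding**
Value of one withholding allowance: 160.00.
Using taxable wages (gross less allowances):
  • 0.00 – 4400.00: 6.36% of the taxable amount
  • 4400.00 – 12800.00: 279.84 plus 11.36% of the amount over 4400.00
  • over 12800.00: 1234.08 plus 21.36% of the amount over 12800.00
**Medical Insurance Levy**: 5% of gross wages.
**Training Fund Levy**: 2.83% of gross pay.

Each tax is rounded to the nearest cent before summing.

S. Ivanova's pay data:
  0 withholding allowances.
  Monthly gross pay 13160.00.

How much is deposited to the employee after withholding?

10818.59

Territorial Income Tax: taxable = 13160.00
  1234.08 + 21.36% × (13160.00 − 12800.00) = 1234.08 + 21.36% × 360.00 = 1310.98
Medical Insurance Levy: 5% × 13160.00 = 658.00
Training Fund Levy: 2.83% × 13160.00 = 372.43
Total withheld: 1310.98 + 658.00 + 372.43 = 2341.41
Net pay: 13160.00 − 2341.41 = 10818.59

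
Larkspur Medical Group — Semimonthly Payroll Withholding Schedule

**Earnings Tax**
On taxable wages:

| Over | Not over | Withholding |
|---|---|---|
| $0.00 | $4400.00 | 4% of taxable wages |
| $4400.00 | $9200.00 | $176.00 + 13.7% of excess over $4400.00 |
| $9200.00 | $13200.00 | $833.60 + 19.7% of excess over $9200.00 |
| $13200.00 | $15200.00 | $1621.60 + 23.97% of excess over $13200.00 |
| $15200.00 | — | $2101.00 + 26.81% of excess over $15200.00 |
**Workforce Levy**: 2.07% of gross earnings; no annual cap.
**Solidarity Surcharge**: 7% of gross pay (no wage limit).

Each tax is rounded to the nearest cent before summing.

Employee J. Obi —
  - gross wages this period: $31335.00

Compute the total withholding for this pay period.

Earnings Tax: taxable = $31335.00
  $2101.00 + 26.81% × ($31335.00 − $15200.00) = $2101.00 + 26.81% × $16135.00 = $6426.79
Workforce Levy: 2.07% × $31335.00 = $648.63
Solidarity Surcharge: 7% × $31335.00 = $2193.45
Total: $6426.79 + $648.63 + $2193.45 = $9268.87

$9268.87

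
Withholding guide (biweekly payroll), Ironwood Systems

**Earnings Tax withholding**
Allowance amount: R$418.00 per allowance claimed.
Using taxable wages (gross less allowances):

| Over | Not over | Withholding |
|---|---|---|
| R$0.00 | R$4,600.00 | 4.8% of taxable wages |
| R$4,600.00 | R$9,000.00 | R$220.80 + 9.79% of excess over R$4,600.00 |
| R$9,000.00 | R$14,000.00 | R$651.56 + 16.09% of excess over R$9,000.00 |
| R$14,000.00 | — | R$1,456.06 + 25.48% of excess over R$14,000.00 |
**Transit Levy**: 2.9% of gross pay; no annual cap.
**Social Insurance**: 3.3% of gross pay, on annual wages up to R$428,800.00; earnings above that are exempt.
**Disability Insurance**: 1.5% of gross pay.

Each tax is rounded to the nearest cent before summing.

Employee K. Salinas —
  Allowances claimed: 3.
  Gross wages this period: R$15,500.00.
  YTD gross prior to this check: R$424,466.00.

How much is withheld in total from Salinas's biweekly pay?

R$2,343.76

Earnings Tax: taxable = R$15,500.00 − 3×R$418.00 = R$14,246.00
  R$1,456.06 + 25.48% × (R$14,246.00 − R$14,000.00) = R$1,456.06 + 25.48% × R$246.00 = R$1,518.74
Transit Levy: 2.9% × R$15,500.00 = R$449.50
Social Insurance: cap R$428,800.00 − YTD R$424,466.00 = R$4,334.00 subject; 3.3% × R$4,334.00 = R$143.02
Disability Insurance: 1.5% × R$15,500.00 = R$232.50
Total: R$1,518.74 + R$449.50 + R$143.02 + R$232.50 = R$2,343.76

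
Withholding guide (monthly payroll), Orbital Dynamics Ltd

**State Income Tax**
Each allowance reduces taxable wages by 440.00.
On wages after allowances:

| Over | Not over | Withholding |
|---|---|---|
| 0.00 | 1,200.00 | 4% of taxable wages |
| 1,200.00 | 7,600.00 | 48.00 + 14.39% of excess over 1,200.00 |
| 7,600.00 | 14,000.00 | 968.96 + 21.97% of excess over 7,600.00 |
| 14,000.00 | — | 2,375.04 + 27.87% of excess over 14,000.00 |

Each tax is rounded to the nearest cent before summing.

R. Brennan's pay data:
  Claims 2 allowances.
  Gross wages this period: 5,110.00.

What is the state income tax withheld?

State Income Tax: taxable = 5,110.00 − 2×440.00 = 4,230.00
  48.00 + 14.39% × (4,230.00 − 1,200.00) = 48.00 + 14.39% × 3,030.00 = 484.02

484.02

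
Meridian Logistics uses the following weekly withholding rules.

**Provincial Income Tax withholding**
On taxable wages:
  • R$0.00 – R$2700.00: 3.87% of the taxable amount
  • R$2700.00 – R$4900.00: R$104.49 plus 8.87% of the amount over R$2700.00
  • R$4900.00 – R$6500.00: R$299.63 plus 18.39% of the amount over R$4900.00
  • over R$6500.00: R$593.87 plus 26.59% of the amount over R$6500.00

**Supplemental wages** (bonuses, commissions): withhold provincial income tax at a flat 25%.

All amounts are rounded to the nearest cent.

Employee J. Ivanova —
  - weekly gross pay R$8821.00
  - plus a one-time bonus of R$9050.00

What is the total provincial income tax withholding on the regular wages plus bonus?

R$3473.52

Provincial Income Tax: taxable = R$8821.00
  R$593.87 + 26.59% × (R$8821.00 − R$6500.00) = R$593.87 + 26.59% × R$2321.00 = R$1211.02
Supplemental (25% flat on bonus): 25% × R$9050.00 = R$2262.50
Total provincial income tax: R$1211.02 + R$2262.50 = R$3473.52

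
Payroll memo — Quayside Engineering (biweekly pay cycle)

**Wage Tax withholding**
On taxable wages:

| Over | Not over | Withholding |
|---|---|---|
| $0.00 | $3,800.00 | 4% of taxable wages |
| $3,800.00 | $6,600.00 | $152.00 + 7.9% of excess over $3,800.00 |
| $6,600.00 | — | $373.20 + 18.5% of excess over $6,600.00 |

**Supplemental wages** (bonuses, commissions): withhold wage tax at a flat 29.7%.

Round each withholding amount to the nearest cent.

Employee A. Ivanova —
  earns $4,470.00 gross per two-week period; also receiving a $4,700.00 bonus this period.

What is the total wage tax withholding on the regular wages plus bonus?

$1,600.83

Wage Tax: taxable = $4,470.00
  $152.00 + 7.9% × ($4,470.00 − $3,800.00) = $152.00 + 7.9% × $670.00 = $204.93
Supplemental (29.7% flat on bonus): 29.7% × $4,700.00 = $1,395.90
Total wage tax: $204.93 + $1,395.90 = $1,600.83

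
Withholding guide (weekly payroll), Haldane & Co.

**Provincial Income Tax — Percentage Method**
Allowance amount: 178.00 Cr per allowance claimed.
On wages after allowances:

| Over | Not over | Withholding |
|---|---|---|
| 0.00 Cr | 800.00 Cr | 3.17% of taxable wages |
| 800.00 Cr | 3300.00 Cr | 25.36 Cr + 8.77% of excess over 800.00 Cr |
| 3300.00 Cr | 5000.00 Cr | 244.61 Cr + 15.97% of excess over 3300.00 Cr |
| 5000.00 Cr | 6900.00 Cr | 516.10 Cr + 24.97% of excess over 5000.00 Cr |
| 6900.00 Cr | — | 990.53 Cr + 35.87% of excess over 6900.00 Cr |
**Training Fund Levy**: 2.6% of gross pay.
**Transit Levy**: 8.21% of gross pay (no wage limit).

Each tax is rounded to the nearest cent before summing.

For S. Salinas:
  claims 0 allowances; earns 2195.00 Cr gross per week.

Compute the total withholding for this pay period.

384.98 Cr

Provincial Income Tax: taxable = 2195.00 Cr
  25.36 Cr + 8.77% × (2195.00 Cr − 800.00 Cr) = 25.36 Cr + 8.77% × 1395.00 Cr = 147.70 Cr
Training Fund Levy: 2.6% × 2195.00 Cr = 57.07 Cr
Transit Levy: 8.21% × 2195.00 Cr = 180.21 Cr
Total: 147.70 Cr + 57.07 Cr + 180.21 Cr = 384.98 Cr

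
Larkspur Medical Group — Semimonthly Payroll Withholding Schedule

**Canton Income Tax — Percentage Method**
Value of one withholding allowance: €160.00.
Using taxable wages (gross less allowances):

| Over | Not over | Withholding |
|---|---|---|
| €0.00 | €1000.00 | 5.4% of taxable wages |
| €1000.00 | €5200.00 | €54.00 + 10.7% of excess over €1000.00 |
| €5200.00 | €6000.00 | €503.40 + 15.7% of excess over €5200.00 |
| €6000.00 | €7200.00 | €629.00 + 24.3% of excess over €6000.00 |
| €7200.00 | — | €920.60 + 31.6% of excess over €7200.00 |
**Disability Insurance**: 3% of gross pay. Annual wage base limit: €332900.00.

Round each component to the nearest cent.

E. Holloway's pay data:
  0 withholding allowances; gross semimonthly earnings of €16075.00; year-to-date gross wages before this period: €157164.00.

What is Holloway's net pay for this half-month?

Canton Income Tax: taxable = €16075.00
  €920.60 + 31.6% × (€16075.00 − €7200.00) = €920.60 + 31.6% × €8875.00 = €3725.10
Disability Insurance: 3% × €16075.00 = €482.25
Total withheld: €3725.10 + €482.25 = €4207.35
Net pay: €16075.00 − €4207.35 = €11867.65

€11867.65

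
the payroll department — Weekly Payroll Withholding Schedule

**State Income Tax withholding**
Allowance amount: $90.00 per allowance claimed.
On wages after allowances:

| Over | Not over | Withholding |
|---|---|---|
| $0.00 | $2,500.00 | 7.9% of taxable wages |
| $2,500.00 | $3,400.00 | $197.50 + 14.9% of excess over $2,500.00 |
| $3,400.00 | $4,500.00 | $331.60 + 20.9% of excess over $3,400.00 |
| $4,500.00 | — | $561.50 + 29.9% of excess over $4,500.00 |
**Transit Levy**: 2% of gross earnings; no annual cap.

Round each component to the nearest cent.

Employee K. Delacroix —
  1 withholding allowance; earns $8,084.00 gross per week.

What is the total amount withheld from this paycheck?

$1,767.89

State Income Tax: taxable = $8,084.00 − 1×$90.00 = $7,994.00
  $561.50 + 29.9% × ($7,994.00 − $4,500.00) = $561.50 + 29.9% × $3,494.00 = $1,606.21
Transit Levy: 2% × $8,084.00 = $161.68
Total: $1,606.21 + $161.68 = $1,767.89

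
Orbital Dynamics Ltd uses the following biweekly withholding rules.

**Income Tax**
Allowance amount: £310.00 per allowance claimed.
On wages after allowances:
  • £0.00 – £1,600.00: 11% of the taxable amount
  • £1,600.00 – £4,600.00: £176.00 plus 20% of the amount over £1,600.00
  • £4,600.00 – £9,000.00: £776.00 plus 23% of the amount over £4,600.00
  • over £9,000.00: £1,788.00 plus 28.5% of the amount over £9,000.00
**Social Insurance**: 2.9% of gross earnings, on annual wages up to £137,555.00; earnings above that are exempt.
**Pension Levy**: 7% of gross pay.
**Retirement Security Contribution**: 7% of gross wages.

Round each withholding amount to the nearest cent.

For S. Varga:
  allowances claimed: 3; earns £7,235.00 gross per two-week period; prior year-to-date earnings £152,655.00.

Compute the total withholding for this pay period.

Income Tax: taxable = £7,235.00 − 3×£310.00 = £6,305.00
  £776.00 + 23% × (£6,305.00 − £4,600.00) = £776.00 + 23% × £1,705.00 = £1,168.15
Social Insurance: YTD £152,655.00 ≥ cap £137,555.00 → £0.00
Pension Levy: 7% × £7,235.00 = £506.45
Retirement Security Contribution: 7% × £7,235.00 = £506.45
Total: £1,168.15 + £0.00 + £506.45 + £506.45 = £2,181.05

£2,181.05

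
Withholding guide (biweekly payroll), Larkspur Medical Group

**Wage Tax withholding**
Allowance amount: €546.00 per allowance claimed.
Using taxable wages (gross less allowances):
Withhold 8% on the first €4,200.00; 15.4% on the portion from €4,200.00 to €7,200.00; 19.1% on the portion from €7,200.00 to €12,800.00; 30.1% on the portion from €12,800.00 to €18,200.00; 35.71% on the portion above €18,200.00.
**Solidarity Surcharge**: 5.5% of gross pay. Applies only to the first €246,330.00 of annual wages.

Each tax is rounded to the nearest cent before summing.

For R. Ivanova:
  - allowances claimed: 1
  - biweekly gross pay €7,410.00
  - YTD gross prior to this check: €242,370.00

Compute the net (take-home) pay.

€6,445.94

Wage Tax: taxable = €7,410.00 − 1×€546.00 = €6,864.00
  €336.00 + 15.4% × (€6,864.00 − €4,200.00) = €336.00 + 15.4% × €2,664.00 = €746.26
Solidarity Surcharge: cap €246,330.00 − YTD €242,370.00 = €3,960.00 subject; 5.5% × €3,960.00 = €217.80
Total withheld: €746.26 + €217.80 = €964.06
Net pay: €7,410.00 − €964.06 = €6,445.94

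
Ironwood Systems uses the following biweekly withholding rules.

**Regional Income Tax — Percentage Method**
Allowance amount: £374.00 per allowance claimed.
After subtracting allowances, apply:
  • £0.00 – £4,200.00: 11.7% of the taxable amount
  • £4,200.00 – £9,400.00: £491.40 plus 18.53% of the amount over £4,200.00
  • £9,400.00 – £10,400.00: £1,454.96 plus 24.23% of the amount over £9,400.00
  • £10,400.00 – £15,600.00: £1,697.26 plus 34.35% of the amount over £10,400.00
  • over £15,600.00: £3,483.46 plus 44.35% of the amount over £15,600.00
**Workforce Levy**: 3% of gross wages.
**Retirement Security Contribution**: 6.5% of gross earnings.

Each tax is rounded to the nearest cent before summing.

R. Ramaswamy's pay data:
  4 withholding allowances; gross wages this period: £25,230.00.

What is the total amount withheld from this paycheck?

£9,487.74

Regional Income Tax: taxable = £25,230.00 − 4×£374.00 = £23,734.00
  £3,483.46 + 44.35% × (£23,734.00 − £15,600.00) = £3,483.46 + 44.35% × £8,134.00 = £7,090.89
Workforce Levy: 3% × £25,230.00 = £756.90
Retirement Security Contribution: 6.5% × £25,230.00 = £1,639.95
Total: £7,090.89 + £756.90 + £1,639.95 = £9,487.74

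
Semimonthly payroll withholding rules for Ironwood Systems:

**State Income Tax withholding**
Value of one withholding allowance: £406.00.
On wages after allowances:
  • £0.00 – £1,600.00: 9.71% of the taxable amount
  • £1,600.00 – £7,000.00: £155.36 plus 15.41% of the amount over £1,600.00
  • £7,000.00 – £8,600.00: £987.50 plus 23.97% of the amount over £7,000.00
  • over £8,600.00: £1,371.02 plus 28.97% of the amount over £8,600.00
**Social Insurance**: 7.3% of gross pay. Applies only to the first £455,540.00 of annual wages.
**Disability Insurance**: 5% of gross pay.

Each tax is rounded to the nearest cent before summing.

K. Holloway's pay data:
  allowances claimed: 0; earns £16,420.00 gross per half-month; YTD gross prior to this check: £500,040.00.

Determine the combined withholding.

£4,457.47

State Income Tax: taxable = £16,420.00
  £1,371.02 + 28.97% × (£16,420.00 − £8,600.00) = £1,371.02 + 28.97% × £7,820.00 = £3,636.47
Social Insurance: YTD £500,040.00 ≥ cap £455,540.00 → £0.00
Disability Insurance: 5% × £16,420.00 = £821.00
Total: £3,636.47 + £0.00 + £821.00 = £4,457.47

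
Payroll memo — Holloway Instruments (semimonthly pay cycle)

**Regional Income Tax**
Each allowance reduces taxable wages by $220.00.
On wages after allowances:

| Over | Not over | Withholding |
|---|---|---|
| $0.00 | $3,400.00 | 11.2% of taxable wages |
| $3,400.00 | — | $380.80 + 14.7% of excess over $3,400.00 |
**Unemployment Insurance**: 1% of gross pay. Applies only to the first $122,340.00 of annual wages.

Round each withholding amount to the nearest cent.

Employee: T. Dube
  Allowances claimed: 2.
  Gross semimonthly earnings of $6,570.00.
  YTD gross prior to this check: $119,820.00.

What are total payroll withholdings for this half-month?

$807.31

Regional Income Tax: taxable = $6,570.00 − 2×$220.00 = $6,130.00
  $380.80 + 14.7% × ($6,130.00 − $3,400.00) = $380.80 + 14.7% × $2,730.00 = $782.11
Unemployment Insurance: cap $122,340.00 − YTD $119,820.00 = $2,520.00 subject; 1% × $2,520.00 = $25.20
Total: $782.11 + $25.20 = $807.31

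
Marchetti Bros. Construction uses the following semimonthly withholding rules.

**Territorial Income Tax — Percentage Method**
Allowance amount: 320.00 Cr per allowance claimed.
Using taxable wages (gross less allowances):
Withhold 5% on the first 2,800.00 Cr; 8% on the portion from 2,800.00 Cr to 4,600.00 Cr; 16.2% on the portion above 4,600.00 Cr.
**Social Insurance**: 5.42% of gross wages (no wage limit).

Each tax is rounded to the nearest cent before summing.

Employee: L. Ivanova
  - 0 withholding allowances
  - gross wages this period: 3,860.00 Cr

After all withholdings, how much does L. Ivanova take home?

3,425.99 Cr

Territorial Income Tax: taxable = 3,860.00 Cr
  140.00 Cr + 8% × (3,860.00 Cr − 2,800.00 Cr) = 140.00 Cr + 8% × 1,060.00 Cr = 224.80 Cr
Social Insurance: 5.42% × 3,860.00 Cr = 209.21 Cr
Total withheld: 224.80 Cr + 209.21 Cr = 434.01 Cr
Net pay: 3,860.00 Cr − 434.01 Cr = 3,425.99 Cr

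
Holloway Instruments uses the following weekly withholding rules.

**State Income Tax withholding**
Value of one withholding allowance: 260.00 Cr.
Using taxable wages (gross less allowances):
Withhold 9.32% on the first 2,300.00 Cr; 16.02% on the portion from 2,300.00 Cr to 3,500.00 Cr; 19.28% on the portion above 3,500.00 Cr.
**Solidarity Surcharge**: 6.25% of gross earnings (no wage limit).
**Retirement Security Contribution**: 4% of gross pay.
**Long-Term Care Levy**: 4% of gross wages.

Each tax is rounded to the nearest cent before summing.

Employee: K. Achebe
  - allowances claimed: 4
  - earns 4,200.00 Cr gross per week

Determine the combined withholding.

State Income Tax: taxable = 4,200.00 Cr − 4×260.00 Cr = 3,160.00 Cr
  214.36 Cr + 16.02% × (3,160.00 Cr − 2,300.00 Cr) = 214.36 Cr + 16.02% × 860.00 Cr = 352.13 Cr
Solidarity Surcharge: 6.25% × 4,200.00 Cr = 262.50 Cr
Retirement Security Contribution: 4% × 4,200.00 Cr = 168.00 Cr
Long-Term Care Levy: 4% × 4,200.00 Cr = 168.00 Cr
Total: 352.13 Cr + 262.50 Cr + 168.00 Cr + 168.00 Cr = 950.63 Cr

950.63 Cr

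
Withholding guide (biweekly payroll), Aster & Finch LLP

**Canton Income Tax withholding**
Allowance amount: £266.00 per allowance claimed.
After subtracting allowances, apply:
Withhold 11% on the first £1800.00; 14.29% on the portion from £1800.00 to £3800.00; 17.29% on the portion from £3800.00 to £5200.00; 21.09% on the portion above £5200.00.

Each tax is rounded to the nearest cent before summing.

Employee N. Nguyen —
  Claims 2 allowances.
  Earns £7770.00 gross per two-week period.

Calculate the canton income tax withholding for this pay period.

Canton Income Tax: taxable = £7770.00 − 2×£266.00 = £7238.00
  £725.86 + 21.09% × (£7238.00 − £5200.00) = £725.86 + 21.09% × £2038.00 = £1155.67

£1155.67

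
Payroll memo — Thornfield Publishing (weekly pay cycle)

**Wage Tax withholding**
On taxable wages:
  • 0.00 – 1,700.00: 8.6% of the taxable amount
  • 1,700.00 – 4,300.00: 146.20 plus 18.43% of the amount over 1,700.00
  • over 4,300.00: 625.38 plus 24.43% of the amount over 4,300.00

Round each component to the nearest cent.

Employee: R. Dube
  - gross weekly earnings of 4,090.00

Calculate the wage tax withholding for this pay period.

586.68

Wage Tax: taxable = 4,090.00
  146.20 + 18.43% × (4,090.00 − 1,700.00) = 146.20 + 18.43% × 2,390.00 = 586.68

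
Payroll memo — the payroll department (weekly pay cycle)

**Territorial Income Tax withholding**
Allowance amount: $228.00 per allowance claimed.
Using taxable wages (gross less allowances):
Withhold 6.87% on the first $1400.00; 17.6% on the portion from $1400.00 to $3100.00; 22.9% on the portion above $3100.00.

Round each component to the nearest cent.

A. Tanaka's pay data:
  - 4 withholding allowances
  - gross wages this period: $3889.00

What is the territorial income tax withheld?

Territorial Income Tax: taxable = $3889.00 − 4×$228.00 = $2977.00
  $96.18 + 17.6% × ($2977.00 − $1400.00) = $96.18 + 17.6% × $1577.00 = $373.73

$373.73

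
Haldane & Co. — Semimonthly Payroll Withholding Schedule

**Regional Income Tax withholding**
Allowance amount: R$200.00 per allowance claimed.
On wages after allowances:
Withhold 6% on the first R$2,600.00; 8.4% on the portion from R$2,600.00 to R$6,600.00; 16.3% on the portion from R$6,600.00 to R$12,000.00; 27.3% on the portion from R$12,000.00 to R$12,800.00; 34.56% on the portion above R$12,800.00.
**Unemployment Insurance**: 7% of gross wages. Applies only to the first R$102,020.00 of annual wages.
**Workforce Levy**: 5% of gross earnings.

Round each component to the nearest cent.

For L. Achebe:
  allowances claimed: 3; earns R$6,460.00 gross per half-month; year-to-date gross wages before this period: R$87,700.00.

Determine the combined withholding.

Regional Income Tax: taxable = R$6,460.00 − 3×R$200.00 = R$5,860.00
  R$156.00 + 8.4% × (R$5,860.00 − R$2,600.00) = R$156.00 + 8.4% × R$3,260.00 = R$429.84
Unemployment Insurance: 7% × R$6,460.00 = R$452.20
Workforce Levy: 5% × R$6,460.00 = R$323.00
Total: R$429.84 + R$452.20 + R$323.00 = R$1,205.04

R$1,205.04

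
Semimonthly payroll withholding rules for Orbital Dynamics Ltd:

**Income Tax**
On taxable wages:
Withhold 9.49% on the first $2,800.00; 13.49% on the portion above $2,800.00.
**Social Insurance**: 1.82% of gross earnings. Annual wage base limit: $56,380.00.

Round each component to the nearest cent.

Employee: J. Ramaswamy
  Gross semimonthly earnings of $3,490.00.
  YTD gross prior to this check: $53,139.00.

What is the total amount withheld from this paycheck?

$417.79

Income Tax: taxable = $3,490.00
  $265.72 + 13.49% × ($3,490.00 − $2,800.00) = $265.72 + 13.49% × $690.00 = $358.80
Social Insurance: cap $56,380.00 − YTD $53,139.00 = $3,241.00 subject; 1.82% × $3,241.00 = $58.99
Total: $358.80 + $58.99 = $417.79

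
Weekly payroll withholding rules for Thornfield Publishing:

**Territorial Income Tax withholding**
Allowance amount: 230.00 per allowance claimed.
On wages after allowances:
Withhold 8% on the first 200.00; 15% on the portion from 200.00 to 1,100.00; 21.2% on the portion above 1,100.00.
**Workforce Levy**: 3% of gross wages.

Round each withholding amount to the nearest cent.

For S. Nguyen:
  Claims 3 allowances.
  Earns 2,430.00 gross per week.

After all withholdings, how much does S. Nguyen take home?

Territorial Income Tax: taxable = 2,430.00 − 3×230.00 = 1,740.00
  151.00 + 21.2% × (1,740.00 − 1,100.00) = 151.00 + 21.2% × 640.00 = 286.68
Workforce Levy: 3% × 2,430.00 = 72.90
Total withheld: 286.68 + 72.90 = 359.58
Net pay: 2,430.00 − 359.58 = 2,070.42

2,070.42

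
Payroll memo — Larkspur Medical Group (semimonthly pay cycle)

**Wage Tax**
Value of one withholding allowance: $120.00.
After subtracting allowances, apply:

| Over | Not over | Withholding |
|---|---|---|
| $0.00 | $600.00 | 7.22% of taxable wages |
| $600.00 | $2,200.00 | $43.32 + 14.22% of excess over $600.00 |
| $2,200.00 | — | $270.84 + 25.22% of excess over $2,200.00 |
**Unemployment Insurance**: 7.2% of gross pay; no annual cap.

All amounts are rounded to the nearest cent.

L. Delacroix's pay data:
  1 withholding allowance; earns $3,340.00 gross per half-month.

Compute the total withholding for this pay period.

Wage Tax: taxable = $3,340.00 − 1×$120.00 = $3,220.00
  $270.84 + 25.22% × ($3,220.00 − $2,200.00) = $270.84 + 25.22% × $1,020.00 = $528.08
Unemployment Insurance: 7.2% × $3,340.00 = $240.48
Total: $528.08 + $240.48 = $768.56

$768.56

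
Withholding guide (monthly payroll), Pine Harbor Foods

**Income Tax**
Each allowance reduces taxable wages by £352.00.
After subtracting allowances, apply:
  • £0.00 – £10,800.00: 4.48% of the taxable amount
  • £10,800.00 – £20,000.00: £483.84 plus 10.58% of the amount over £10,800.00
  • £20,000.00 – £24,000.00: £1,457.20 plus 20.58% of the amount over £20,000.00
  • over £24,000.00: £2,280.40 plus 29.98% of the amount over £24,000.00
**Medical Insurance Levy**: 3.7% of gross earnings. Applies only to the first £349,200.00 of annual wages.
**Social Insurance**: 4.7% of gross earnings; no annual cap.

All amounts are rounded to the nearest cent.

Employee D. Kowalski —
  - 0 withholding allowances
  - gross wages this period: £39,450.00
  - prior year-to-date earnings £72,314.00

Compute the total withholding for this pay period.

£10,226.11

Income Tax: taxable = £39,450.00
  £2,280.40 + 29.98% × (£39,450.00 − £24,000.00) = £2,280.40 + 29.98% × £15,450.00 = £6,912.31
Medical Insurance Levy: 3.7% × £39,450.00 = £1,459.65
Social Insurance: 4.7% × £39,450.00 = £1,854.15
Total: £6,912.31 + £1,459.65 + £1,854.15 = £10,226.11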